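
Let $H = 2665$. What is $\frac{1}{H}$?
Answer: $\frac{1}{2665} \approx 0.00037523$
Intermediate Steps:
$\frac{1}{H} = \frac{1}{2665}$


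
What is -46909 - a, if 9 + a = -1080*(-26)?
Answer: -74980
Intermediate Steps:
a = 28071 (a = -9 - 1080*(-26) = -9 + 28080 = 28071)
-46909 - a = -46909 - 1*28071 = -46909 - 28071 = -74980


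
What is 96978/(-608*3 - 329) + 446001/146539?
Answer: -13250818989/315498467 ≈ -42.000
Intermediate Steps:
96978/(-608*3 - 329) + 446001/146539 = 96978/(-76*24 - 329) + 446001*(1/146539) = 96978/(-1824 - 329) + 446001/146539 = 96978/(-2153) + 446001/146539 = 96978*(-1/2153) + 446001/146539 = -96978/2153 + 446001/146539 = -13250818989/315498467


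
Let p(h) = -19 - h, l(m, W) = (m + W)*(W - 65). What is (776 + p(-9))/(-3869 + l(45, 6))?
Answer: -383/3439 ≈ -0.11137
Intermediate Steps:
l(m, W) = (-65 + W)*(W + m) (l(m, W) = (W + m)*(-65 + W) = (-65 + W)*(W + m))
(776 + p(-9))/(-3869 + l(45, 6)) = (776 + (-19 - 1*(-9)))/(-3869 + (6² - 65*6 - 65*45 + 6*45)) = (776 + (-19 + 9))/(-3869 + (36 - 390 - 2925 + 270)) = (776 - 10)/(-3869 - 3009) = 766/(-6878) = 766*(-1/6878) = -383/3439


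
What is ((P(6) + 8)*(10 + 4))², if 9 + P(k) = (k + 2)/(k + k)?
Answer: 196/9 ≈ 21.778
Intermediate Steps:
P(k) = -9 + (2 + k)/(2*k) (P(k) = -9 + (k + 2)/(k + k) = -9 + (2 + k)/((2*k)) = -9 + (2 + k)*(1/(2*k)) = -9 + (2 + k)/(2*k))
((P(6) + 8)*(10 + 4))² = (((-17/2 + 1/6) + 8)*(10 + 4))² = (((-17/2 + ⅙) + 8)*14)² = ((-25/3 + 8)*14)² = (-⅓*14)² = (-14/3)² = 196/9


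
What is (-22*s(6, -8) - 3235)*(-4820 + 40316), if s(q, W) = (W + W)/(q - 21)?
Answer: -578312664/5 ≈ -1.1566e+8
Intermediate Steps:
s(q, W) = 2*W/(-21 + q) (s(q, W) = (2*W)/(-21 + q) = 2*W/(-21 + q))
(-22*s(6, -8) - 3235)*(-4820 + 40316) = (-44*(-8)/(-21 + 6) - 3235)*(-4820 + 40316) = (-44*(-8)/(-15) - 3235)*35496 = (-44*(-8)*(-1)/15 - 3235)*35496 = (-22*16/15 - 3235)*35496 = (-352/15 - 3235)*35496 = -48877/15*35496 = -578312664/5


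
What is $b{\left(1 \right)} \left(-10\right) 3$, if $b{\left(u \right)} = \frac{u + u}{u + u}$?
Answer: $-30$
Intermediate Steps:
$b{\left(u \right)} = 1$ ($b{\left(u \right)} = \frac{2 u}{2 u} = 2 u \frac{1}{2 u} = 1$)
$b{\left(1 \right)} \left(-10\right) 3 = 1 \left(-10\right) 3 = \left(-10\right) 3 = -30$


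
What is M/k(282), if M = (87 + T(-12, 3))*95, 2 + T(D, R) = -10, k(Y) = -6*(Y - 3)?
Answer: -2375/558 ≈ -4.2563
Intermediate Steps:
k(Y) = 18 - 6*Y (k(Y) = -6*(-3 + Y) = 18 - 6*Y)
T(D, R) = -12 (T(D, R) = -2 - 10 = -12)
M = 7125 (M = (87 - 12)*95 = 75*95 = 7125)
M/k(282) = 7125/(18 - 6*282) = 7125/(18 - 1692) = 7125/(-1674) = 7125*(-1/1674) = -2375/558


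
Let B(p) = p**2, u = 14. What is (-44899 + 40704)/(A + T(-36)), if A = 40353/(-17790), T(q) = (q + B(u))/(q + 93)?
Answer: -1417951950/182093 ≈ -7787.0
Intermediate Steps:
T(q) = (196 + q)/(93 + q) (T(q) = (q + 14**2)/(q + 93) = (q + 196)/(93 + q) = (196 + q)/(93 + q))
A = -13451/5930 (A = 40353*(-1/17790) = -13451/5930 ≈ -2.2683)
(-44899 + 40704)/(A + T(-36)) = (-44899 + 40704)/(-13451/5930 + (196 - 36)/(93 - 36)) = -4195/(-13451/5930 + 160/57) = -4195/182093/338010 = -4195*338010/182093 = -1417951950/182093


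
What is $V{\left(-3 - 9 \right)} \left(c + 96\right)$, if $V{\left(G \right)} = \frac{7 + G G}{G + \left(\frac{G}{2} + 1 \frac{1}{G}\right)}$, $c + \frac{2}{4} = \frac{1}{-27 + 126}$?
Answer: $- \frac{5711122}{7161} \approx -797.53$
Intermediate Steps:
$c = - \frac{97}{198}$ ($c = - \frac{1}{2} + \frac{1}{-27 + 126} = - \frac{1}{2} + \frac{1}{99} = - \frac{97}{198} \approx -0.4899$)
$V{\left(G \right)} = \frac{7 + G^{2}}{\frac{1}{G} + \frac{3 G}{2}}$ ($V{\left(G \right)} = \frac{7 + G^{2}}{G + \left(G \frac{1}{2} + \frac{1}{G}\right)} = \frac{7 + G^{2}}{G + \left(\frac{G}{2} + \frac{1}{G}\right)} = \frac{7 + G^{2}}{G + \left(\frac{1}{G} + \frac{G}{2}\right)} = \frac{7 + G^{2}}{\frac{1}{G} + \frac{3 G}{2}}$)
$V{\left(-3 - 9 \right)} \left(c + 96\right) = \frac{2 \left(-3 - 9\right) \left(7 + \left(-3 - 9\right)^{2}\right)}{2 + 3 \left(-3 - 9\right)^{2}} \left(- \frac{97}{198} + 96\right) = 2 \left(-12\right) \frac{1}{2 + 3 \left(-12\right)^{2}} \left(7 + \left(-12\right)^{2}\right) \frac{18911}{198} = 2 \left(-12\right) \frac{1}{2 + 3 \cdot 144} \left(7 + 144\right) \frac{18911}{198} = 2 \left(-12\right) \frac{1}{2 + 432} \cdot 151 \cdot \frac{18911}{198} = 2 \left(-12\right) \frac{1}{434} \cdot 151 \cdot \frac{18911}{198} = \left(- \frac{1812}{217}\right) \frac{18911}{198} = - \frac{5711122}{7161}$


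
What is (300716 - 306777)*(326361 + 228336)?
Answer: -3362018517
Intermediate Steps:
(300716 - 306777)*(326361 + 228336) = -6061*554697 = -3362018517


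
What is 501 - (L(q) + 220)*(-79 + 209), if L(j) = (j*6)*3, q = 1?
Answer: -30439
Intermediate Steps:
L(j) = 18*j (L(j) = (6*j)*3 = 18*j)
501 - (L(q) + 220)*(-79 + 209) = 501 - (18*1 + 220)*(-79 + 209) = 501 - (18 + 220)*130 = 501 - 238*130 = 501 - 1*30940 = 501 - 30940 = -30439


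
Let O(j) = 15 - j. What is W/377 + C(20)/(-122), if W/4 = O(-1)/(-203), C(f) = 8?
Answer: -310028/4668391 ≈ -0.066410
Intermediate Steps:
W = -64/203 (W = 4*((15 - 1*(-1))/(-203)) = 4*((15 + 1)*(-1/203)) = 4*(16*(-1/203)) = 4*(-16/203) = -64/203 ≈ -0.31527)
W/377 + C(20)/(-122) = -64/203/377 + 8/(-122) = -64/203*1/377 + 8*(-1/122) = -64/76531 - 4/61 = -310028/4668391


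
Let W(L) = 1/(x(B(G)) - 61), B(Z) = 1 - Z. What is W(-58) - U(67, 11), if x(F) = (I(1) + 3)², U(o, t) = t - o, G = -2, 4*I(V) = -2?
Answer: 12260/219 ≈ 55.982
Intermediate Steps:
I(V) = -½ (I(V) = (¼)*(-2) = -½)
x(F) = 25/4 (x(F) = (-½ + 3)² = (5/2)² = 25/4)
W(L) = -4/219 (W(L) = 1/(25/4 - 61) = 1/(-219/4) = -4/219)
W(-58) - U(67, 11) = -4/219 - (11 - 1*67) = -4/219 - (11 - 67) = -4/219 - 1*(-56) = -4/219 + 56 = 12260/219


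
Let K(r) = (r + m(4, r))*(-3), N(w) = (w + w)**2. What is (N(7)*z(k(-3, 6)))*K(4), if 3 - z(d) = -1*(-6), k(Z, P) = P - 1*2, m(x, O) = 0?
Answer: 7056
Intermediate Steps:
N(w) = 4*w**2 (N(w) = (2*w)**2 = 4*w**2)
K(r) = -3*r (K(r) = (r + 0)*(-3) = r*(-3) = -3*r)
k(Z, P) = -2 + P (k(Z, P) = P - 2 = -2 + P)
z(d) = -3 (z(d) = 3 - (-1)*(-6) = 3 - 1*6 = 3 - 6 = -3)
(N(7)*z(k(-3, 6)))*K(4) = ((4*7**2)*(-3))*(-3*4) = ((4*49)*(-3))*(-12) = (196*(-3))*(-12) = -588*(-12) = 7056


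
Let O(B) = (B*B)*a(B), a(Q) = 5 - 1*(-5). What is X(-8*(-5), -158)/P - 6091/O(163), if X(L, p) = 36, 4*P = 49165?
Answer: -52240931/2612529770 ≈ -0.019996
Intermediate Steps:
a(Q) = 10 (a(Q) = 5 + 5 = 10)
P = 49165/4 (P = (¼)*49165 = 49165/4 ≈ 12291.)
O(B) = 10*B² (O(B) = (B*B)*10 = B²*10 = 10*B²)
X(-8*(-5), -158)/P - 6091/O(163) = 36/(49165/4) - 6091/(10*163²) = 36*(4/49165) - 6091/(10*26569) = 144/49165 - 6091/265690 = -52240931/2612529770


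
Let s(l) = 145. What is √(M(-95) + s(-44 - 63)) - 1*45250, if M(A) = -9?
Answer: -45250 + 2*√34 ≈ -45238.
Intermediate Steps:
√(M(-95) + s(-44 - 63)) - 1*45250 = √(-9 + 145) - 1*45250 = √136 - 45250 = 2*√34 - 45250 = -45250 + 2*√34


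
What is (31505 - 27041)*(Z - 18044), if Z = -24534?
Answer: -190068192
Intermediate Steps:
(31505 - 27041)*(Z - 18044) = (31505 - 27041)*(-24534 - 18044) = 4464*(-42578) = -190068192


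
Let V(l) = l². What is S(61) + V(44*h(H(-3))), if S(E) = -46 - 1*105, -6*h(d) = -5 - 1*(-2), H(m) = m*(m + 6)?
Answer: 333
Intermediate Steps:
H(m) = m*(6 + m)
h(d) = ½ (h(d) = -(-5 - 1*(-2))/6 = -(-5 + 2)/6 = -⅙*(-3) = ½)
S(E) = -151 (S(E) = -46 - 105 = -151)
S(61) + V(44*h(H(-3))) = -151 + (44*(½))² = -151 + 22² = -151 + 484 = 333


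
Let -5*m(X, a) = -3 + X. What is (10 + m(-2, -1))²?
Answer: 121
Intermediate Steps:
m(X, a) = ⅗ - X/5 (m(X, a) = -(-3 + X)/5 = ⅗ - X/5)
(10 + m(-2, -1))² = (10 + (⅗ - ⅕*(-2)))² = (10 + (⅗ + ⅖))² = (10 + 1)² = 11² = 121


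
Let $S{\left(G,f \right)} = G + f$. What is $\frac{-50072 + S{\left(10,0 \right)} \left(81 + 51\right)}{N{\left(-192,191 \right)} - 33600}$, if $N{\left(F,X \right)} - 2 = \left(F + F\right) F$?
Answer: $- \frac{24376}{20065} \approx -1.2149$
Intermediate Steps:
$N{\left(F,X \right)} = 2 + 2 F^{2}$ ($N{\left(F,X \right)} = 2 + \left(F + F\right) F = 2 + 2 F F = 2 + 2 F^{2}$)
$\frac{-50072 + S{\left(10,0 \right)} \left(81 + 51\right)}{N{\left(-192,191 \right)} - 33600} = \frac{-50072 + \left(10 + 0\right) \left(81 + 51\right)}{\left(2 + 2 \left(-192\right)^{2}\right) - 33600} = \frac{-50072 + 10 \cdot 132}{\left(2 + 2 \cdot 36864\right) - 33600} = \frac{-50072 + 1320}{\left(2 + 73728\right) - 33600} = - \frac{48752}{73730 - 33600} = - \frac{48752}{40130} = \left(-48752\right) \frac{1}{40130} = - \frac{24376}{20065}$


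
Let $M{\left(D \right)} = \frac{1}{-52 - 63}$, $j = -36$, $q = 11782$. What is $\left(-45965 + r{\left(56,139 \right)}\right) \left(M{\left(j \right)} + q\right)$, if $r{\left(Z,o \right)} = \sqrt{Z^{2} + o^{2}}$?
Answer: $- \frac{12455862297}{23} + \frac{1354929 \sqrt{22457}}{115} \approx -5.3979 \cdot 10^{8}$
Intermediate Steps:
$M{\left(D \right)} = - \frac{1}{115}$ ($M{\left(D \right)} = \frac{1}{-115} = - \frac{1}{115}$)
$\left(-45965 + r{\left(56,139 \right)}\right) \left(M{\left(j \right)} + q\right) = \left(-45965 + \sqrt{56^{2} + 139^{2}}\right) \left(- \frac{1}{115} + 11782\right) = \left(-45965 + \sqrt{3136 + 19321}\right) \frac{1354929}{115} = \left(-45965 + \sqrt{22457}\right) \frac{1354929}{115} = - \frac{12455862297}{23} + \frac{1354929 \sqrt{22457}}{115}$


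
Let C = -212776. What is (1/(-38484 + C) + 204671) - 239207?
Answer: -8677515361/251260 ≈ -34536.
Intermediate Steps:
(1/(-38484 + C) + 204671) - 239207 = (1/(-38484 - 212776) + 204671) - 239207 = (1/(-251260) + 204671) - 239207 = (-1/251260 + 204671) - 239207 = 51425635459/251260 - 239207 = -8677515361/251260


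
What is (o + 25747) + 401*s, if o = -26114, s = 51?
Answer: 20084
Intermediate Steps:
(o + 25747) + 401*s = (-26114 + 25747) + 401*51 = -367 + 20451 = 20084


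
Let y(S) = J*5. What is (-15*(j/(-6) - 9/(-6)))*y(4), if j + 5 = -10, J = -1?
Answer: 300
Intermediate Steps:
j = -15 (j = -5 - 10 = -15)
y(S) = -5 (y(S) = -1*5 = -5)
(-15*(j/(-6) - 9/(-6)))*y(4) = -15*(-15/(-6) - 9/(-6))*(-5) = -15*(-15*(-1/6) - 9*(-1/6))*(-5) = -15*(5/2 + 3/2)*(-5) = -15*4*(-5) = -60*(-5) = 300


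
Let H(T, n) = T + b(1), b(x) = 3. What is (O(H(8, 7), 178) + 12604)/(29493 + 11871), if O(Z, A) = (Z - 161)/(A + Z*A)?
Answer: 4486999/14725584 ≈ 0.30471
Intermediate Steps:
H(T, n) = 3 + T (H(T, n) = T + 3 = 3 + T)
O(Z, A) = (-161 + Z)/(A + A*Z)
(O(H(8, 7), 178) + 12604)/(29493 + 11871) = ((-161 + (3 + 8))/(178*(1 + (3 + 8))) + 12604)/(29493 + 11871) = ((-161 + 11)/(178*(1 + 11)) + 12604)/41364 = ((1/178)*(-150)/12 + 12604)*(1/41364) = ((1/178)*(1/12)*(-150) + 12604)*(1/41364) = (-25/356 + 12604)*(1/41364) = (4486999/356)*(1/41364) = 4486999/14725584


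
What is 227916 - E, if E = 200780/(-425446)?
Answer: 48483075658/212723 ≈ 2.2792e+5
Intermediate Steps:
E = -100390/212723 (E = 200780*(-1/425446) = -100390/212723 ≈ -0.47193)
227916 - E = 227916 - 1*(-100390/212723) = 227916 + 100390/212723 = 48483075658/212723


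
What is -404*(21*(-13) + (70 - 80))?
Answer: 114332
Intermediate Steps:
-404*(21*(-13) + (70 - 80)) = -404*(-273 - 10) = -404*(-283) = 114332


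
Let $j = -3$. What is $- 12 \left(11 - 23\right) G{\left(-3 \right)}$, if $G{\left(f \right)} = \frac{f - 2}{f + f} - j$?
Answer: $552$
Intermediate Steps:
$G{\left(f \right)} = 3 + \frac{-2 + f}{2 f}$ ($G{\left(f \right)} = \frac{f - 2}{f + f} - -3 = \frac{-2 + f}{2 f} + 3 = 3 + \frac{-2 + f}{2 f}$)
$- 12 \left(11 - 23\right) G{\left(-3 \right)} = - 12 \left(11 - 23\right) \left(\frac{7}{2} - \frac{1}{-3}\right) = \left(-12\right) \left(-12\right) \left(\frac{7}{2} - - \frac{1}{3}\right) = 144 \left(\frac{7}{2} + \frac{1}{3}\right) = 144 \cdot \frac{23}{6} = 552$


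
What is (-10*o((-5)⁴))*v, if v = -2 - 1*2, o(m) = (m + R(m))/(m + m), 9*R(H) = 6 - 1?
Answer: 4504/225 ≈ 20.018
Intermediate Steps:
R(H) = 5/9 (R(H) = (6 - 1)/9 = (⅑)*5 = 5/9)
o(m) = (5/9 + m)/(2*m) (o(m) = (m + 5/9)/(m + m) = (5/9 + m)/((2*m)) = (5/9 + m)*(1/(2*m)) = (5/9 + m)/(2*m))
v = -4 (v = -2 - 2 = -4)
(-10*o((-5)⁴))*v = -5*(5 + 9*(-5)⁴)/(9*((-5)⁴))*(-4) = -5*(5 + 9*625)/(9*625)*(-4) = -5*(5 + 5625)/(9*625)*(-4) = -5*5630/(9*625)*(-4) = -10*563/1125*(-4) = -1126/225*(-4) = 4504/225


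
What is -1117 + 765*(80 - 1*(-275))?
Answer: 270458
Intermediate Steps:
-1117 + 765*(80 - 1*(-275)) = -1117 + 765*(80 + 275) = -1117 + 765*355 = -1117 + 271575 = 270458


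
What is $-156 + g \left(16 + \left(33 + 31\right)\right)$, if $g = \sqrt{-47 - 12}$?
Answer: $-156 + 80 i \sqrt{59} \approx -156.0 + 614.49 i$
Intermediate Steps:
$g = i \sqrt{59}$ ($g = \sqrt{-59} = i \sqrt{59} \approx 7.6811 i$)
$-156 + g \left(16 + \left(33 + 31\right)\right) = -156 + i \sqrt{59} \left(16 + \left(33 + 31\right)\right) = -156 + i \sqrt{59} \left(16 + 64\right) = -156 + i \sqrt{59} \cdot 80 = -156 + 80 i \sqrt{59}$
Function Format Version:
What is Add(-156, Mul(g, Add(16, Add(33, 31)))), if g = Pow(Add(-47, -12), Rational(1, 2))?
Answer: Add(-156, Mul(80, I, Pow(59, Rational(1, 2)))) ≈ Add(-156.00, Mul(614.49, I))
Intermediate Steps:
g = Mul(I, Pow(59, Rational(1, 2))) (g = Pow(-59, Rational(1, 2)) = Mul(I, Pow(59, Rational(1, 2))) ≈ Mul(7.6811, I))
Add(-156, Mul(g, Add(16, Add(33, 31)))) = Add(-156, Mul(Mul(I, Pow(59, Rational(1, 2))), Add(16, Add(33, 31)))) = Add(-156, Mul(Mul(I, Pow(59, Rational(1, 2))), Add(16, 64))) = Add(-156, Mul(Mul(I, Pow(59, Rational(1, 2))), 80)) = Add(-156, Mul(80, I, Pow(59, Rational(1, 2))))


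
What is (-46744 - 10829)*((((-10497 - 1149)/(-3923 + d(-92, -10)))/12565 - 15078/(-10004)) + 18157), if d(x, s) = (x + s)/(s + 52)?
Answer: -128962152153630352503/123356848010 ≈ -1.0454e+9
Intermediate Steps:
d(x, s) = (s + x)/(52 + s)
(-46744 - 10829)*((((-10497 - 1149)/(-3923 + d(-92, -10)))/12565 - 15078/(-10004)) + 18157) = (-46744 - 10829)*((((-10497 - 1149)/(-3923 + (-10 - 92)/(52 - 10)))/12565 - 15078/(-10004)) + 18157) = -57573*((-11646/(-3923 - 102/42)*(1/12565) - 15078*(-1/10004)) + 18157) = -57573*((-11646/(-3923 + (1/42)*(-102))*(1/12565) + 7539/5002) + 18157) = -57573*((-11646/(-3923 - 17/7)*(1/12565) + 7539/5002) + 18157) = -57573*((-11646/(-27478/7)*(1/12565) + 7539/5002) + 18157) = -57573*((-11646*(-7/27478)*(1/12565) + 7539/5002) + 18157) = -57573*(((40761/13739)*(1/12565) + 7539/5002) + 18157) = -57573*((5823/24661505 + 7539/5002) + 18157) = -57573*(185952212841/123356848010 + 18157) = -57573*2239976241530411/123356848010 = -128962152153630352503/123356848010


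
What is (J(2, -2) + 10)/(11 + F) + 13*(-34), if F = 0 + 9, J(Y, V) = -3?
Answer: -8833/20 ≈ -441.65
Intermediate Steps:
F = 9
(J(2, -2) + 10)/(11 + F) + 13*(-34) = (-3 + 10)/(11 + 9) + 13*(-34) = 7/20 - 442 = -8833/20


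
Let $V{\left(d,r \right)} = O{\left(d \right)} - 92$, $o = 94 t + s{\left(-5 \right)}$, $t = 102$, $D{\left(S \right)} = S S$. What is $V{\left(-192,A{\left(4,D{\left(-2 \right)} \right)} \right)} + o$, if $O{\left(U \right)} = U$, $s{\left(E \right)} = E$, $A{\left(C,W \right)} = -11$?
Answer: $9299$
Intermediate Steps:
$D{\left(S \right)} = S^{2}$
$o = 9583$ ($o = 94 \cdot 102 - 5 = 9588 - 5 = 9583$)
$V{\left(d,r \right)} = -92 + d$ ($V{\left(d,r \right)} = d - 92 = -92 + d$)
$V{\left(-192,A{\left(4,D{\left(-2 \right)} \right)} \right)} + o = \left(-92 - 192\right) + 9583 = -284 + 9583 = 9299$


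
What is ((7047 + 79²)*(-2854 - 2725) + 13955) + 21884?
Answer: -74097913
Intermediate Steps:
((7047 + 79²)*(-2854 - 2725) + 13955) + 21884 = ((7047 + 6241)*(-5579) + 13955) + 21884 = (13288*(-5579) + 13955) + 21884 = (-74133752 + 13955) + 21884 = -74119797 + 21884 = -74097913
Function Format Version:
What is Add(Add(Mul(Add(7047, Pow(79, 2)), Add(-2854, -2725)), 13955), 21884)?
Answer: -74097913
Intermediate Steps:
Add(Add(Mul(Add(7047, Pow(79, 2)), Add(-2854, -2725)), 13955), 21884) = Add(Add(Mul(Add(7047, 6241), -5579), 13955), 21884) = Add(Add(Mul(13288, -5579), 13955), 21884) = Add(Add(-74133752, 13955), 21884) = Add(-74119797, 21884) = -74097913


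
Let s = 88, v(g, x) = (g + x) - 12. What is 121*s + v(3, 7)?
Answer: 10646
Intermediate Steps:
v(g, x) = -12 + g + x
121*s + v(3, 7) = 121*88 + (-12 + 3 + 7) = 10648 - 2 = 10646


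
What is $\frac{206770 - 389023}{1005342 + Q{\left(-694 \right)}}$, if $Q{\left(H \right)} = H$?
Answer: $- \frac{182253}{1004648} \approx -0.18141$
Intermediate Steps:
$\frac{206770 - 389023}{1005342 + Q{\left(-694 \right)}} = \frac{206770 - 389023}{1005342 - 694} = \frac{206770 + \left(-763575 + 374552\right)}{1004648} = \left(206770 - 389023\right) \frac{1}{1004648} = \left(-182253\right) \frac{1}{1004648} = - \frac{182253}{1004648}$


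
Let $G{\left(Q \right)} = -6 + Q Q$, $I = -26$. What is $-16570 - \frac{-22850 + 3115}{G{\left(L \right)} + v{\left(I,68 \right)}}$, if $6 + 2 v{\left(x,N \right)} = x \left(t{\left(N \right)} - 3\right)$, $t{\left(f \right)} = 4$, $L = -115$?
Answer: $- \frac{218753975}{13203} \approx -16569.0$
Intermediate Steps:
$G{\left(Q \right)} = -6 + Q^{2}$
$v{\left(x,N \right)} = -3 + \frac{x}{2}$ ($v{\left(x,N \right)} = -3 + \frac{x \left(4 - 3\right)}{2} = -3 + \frac{x 1}{2} = -3 + \frac{x}{2}$)
$-16570 - \frac{-22850 + 3115}{G{\left(L \right)} + v{\left(I,68 \right)}} = -16570 - \frac{-22850 + 3115}{\left(-6 + \left(-115\right)^{2}\right) + \left(-3 + \frac{1}{2} \left(-26\right)\right)} = -16570 - - \frac{19735}{\left(-6 + 13225\right) - 16} = -16570 - - \frac{19735}{13219 - 16} = -16570 - - \frac{19735}{13203} = -16570 + \frac{19735}{13203} = - \frac{218753975}{13203}$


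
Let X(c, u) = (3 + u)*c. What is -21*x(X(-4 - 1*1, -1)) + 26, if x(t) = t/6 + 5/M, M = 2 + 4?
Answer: 87/2 ≈ 43.500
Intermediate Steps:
X(c, u) = c*(3 + u)
M = 6
x(t) = ⅚ + t/6 (x(t) = t/6 + 5/6 = t*(⅙) + 5*(⅙) = t/6 + ⅚ = ⅚ + t/6)
-21*x(X(-4 - 1*1, -1)) + 26 = -21*(⅚ + ((-4 - 1*1)*(3 - 1))/6) + 26 = -21*(⅚ + ((-4 - 1)*2)/6) + 26 = -21*(⅚ + (-5*2)/6) + 26 = -21*(⅚ + (⅙)*(-10)) + 26 = -21*(⅚ - 5/3) + 26 = -21*(-⅚) + 26 = 35/2 + 26 = 87/2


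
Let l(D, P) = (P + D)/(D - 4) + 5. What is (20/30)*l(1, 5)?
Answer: 2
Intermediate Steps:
l(D, P) = 5 + (D + P)/(-4 + D) (l(D, P) = (D + P)/(-4 + D) + 5 = 5 + (D + P)/(-4 + D))
(20/30)*l(1, 5) = (20/30)*((-20 + 5 + 6*1)/(-4 + 1)) = ((1/30)*20)*((-20 + 5 + 6)/(-3)) = 2*(-1/3*(-9))/3 = (2/3)*3 = 2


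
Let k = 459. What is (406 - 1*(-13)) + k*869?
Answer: 399290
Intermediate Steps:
(406 - 1*(-13)) + k*869 = (406 - 1*(-13)) + 459*869 = (406 + 13) + 398871 = 419 + 398871 = 399290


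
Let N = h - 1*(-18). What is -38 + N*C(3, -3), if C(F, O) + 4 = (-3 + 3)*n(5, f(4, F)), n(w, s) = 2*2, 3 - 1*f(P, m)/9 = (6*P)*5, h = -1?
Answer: -106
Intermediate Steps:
f(P, m) = 27 - 270*P (f(P, m) = 27 - 9*6*P*5 = 27 - 270*P)
N = 17 (N = -1 - 1*(-18) = -1 + 18 = 17)
n(w, s) = 4
C(F, O) = -4 (C(F, O) = -4 + (-3 + 3)*4 = -4 + 0*4 = -4 + 0 = -4)
-38 + N*C(3, -3) = -38 + 17*(-4) = -38 - 68 = -106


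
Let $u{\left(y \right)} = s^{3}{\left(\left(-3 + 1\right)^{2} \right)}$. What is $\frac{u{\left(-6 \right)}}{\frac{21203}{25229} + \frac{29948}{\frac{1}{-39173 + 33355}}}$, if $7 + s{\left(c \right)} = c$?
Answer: $\frac{681183}{4395836958053} \approx 1.5496 \cdot 10^{-7}$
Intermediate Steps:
$s{\left(c \right)} = -7 + c$
$u{\left(y \right)} = -27$ ($u{\left(y \right)} = \left(-7 + \left(-3 + 1\right)^{2}\right)^{3} = \left(-7 + \left(-2\right)^{2}\right)^{3} = \left(-7 + 4\right)^{3} = \left(-3\right)^{3} = -27$)
$\frac{u{\left(-6 \right)}}{\frac{21203}{25229} + \frac{29948}{\frac{1}{-39173 + 33355}}} = - \frac{27}{\frac{21203}{25229} + \frac{29948}{\frac{1}{-39173 + 33355}}} = - \frac{27}{21203 \cdot \frac{1}{25229} + \frac{29948}{\frac{1}{-5818}}} = - \frac{27}{\frac{21203}{25229} + \frac{29948}{- \frac{1}{5818}}} = - \frac{27}{\frac{21203}{25229} + 29948 \left(-5818\right)} = - \frac{27}{\frac{21203}{25229} - 174237464} = - \frac{27}{- \frac{4395836958053}{25229}} = \left(-27\right) \left(- \frac{25229}{4395836958053}\right) = \frac{681183}{4395836958053}$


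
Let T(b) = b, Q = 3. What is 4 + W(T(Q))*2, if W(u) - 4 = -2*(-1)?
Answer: 16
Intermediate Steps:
W(u) = 6 (W(u) = 4 - 2*(-1) = 4 + 2 = 6)
4 + W(T(Q))*2 = 4 + 6*2 = 4 + 12 = 16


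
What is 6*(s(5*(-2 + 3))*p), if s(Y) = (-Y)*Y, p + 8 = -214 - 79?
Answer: 45150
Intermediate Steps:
p = -301 (p = -8 + (-214 - 79) = -8 - 293 = -301)
s(Y) = -Y²
6*(s(5*(-2 + 3))*p) = 6*(-(5*(-2 + 3))²*(-301)) = 6*(-(5*1)²*(-301)) = 6*(-1*5²*(-301)) = 6*(-1*25*(-301)) = 6*(-25*(-301)) = 6*7525 = 45150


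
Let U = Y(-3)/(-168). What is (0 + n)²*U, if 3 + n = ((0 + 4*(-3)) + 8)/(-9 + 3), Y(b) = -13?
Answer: 91/216 ≈ 0.42130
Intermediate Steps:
n = -7/3 (n = -3 + ((0 + 4*(-3)) + 8)/(-9 + 3) = -3 + ((0 - 12) + 8)/(-6) = -3 + (-12 + 8)*(-⅙) = -3 - 4*(-⅙) = -3 + ⅔ = -7/3 ≈ -2.3333)
U = 13/168 (U = -13/(-168) = -13*(-1/168) = 13/168 ≈ 0.077381)
(0 + n)²*U = (0 - 7/3)²*(13/168) = (-7/3)²*(13/168) = (49/9)*(13/168) = 91/216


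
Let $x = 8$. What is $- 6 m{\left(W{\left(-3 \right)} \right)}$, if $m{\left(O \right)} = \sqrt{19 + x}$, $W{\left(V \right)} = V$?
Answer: $- 18 \sqrt{3} \approx -31.177$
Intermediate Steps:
$m{\left(O \right)} = 3 \sqrt{3}$ ($m{\left(O \right)} = \sqrt{19 + 8} = \sqrt{27} = 3 \sqrt{3}$)
$- 6 m{\left(W{\left(-3 \right)} \right)} = - 6 \cdot 3 \sqrt{3} = - 18 \sqrt{3}$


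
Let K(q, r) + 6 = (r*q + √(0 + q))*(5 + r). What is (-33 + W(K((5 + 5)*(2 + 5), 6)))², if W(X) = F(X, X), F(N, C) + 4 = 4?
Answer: 1089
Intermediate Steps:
K(q, r) = -6 + (5 + r)*(√q + q*r) (K(q, r) = -6 + (r*q + √(0 + q))*(5 + r) = -6 + (q*r + √q)*(5 + r) = -6 + (√q + q*r)*(5 + r) = -6 + (5 + r)*(√q + q*r))
F(N, C) = 0 (F(N, C) = -4 + 4 = 0)
W(X) = 0
(-33 + W(K((5 + 5)*(2 + 5), 6)))² = (-33 + 0)² = (-33)² = 1089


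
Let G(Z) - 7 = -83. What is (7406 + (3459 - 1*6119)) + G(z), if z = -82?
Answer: 4670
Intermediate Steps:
G(Z) = -76 (G(Z) = 7 - 83 = -76)
(7406 + (3459 - 1*6119)) + G(z) = (7406 + (3459 - 1*6119)) - 76 = (7406 + (3459 - 6119)) - 76 = (7406 - 2660) - 76 = 4746 - 76 = 4670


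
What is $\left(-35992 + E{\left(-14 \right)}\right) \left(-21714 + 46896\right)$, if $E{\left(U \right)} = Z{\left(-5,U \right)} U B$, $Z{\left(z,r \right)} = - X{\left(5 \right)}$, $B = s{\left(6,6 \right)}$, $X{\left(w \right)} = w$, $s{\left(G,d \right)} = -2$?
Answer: $-909876024$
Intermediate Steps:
$B = -2$
$Z{\left(z,r \right)} = -5$ ($Z{\left(z,r \right)} = \left(-1\right) 5 = -5$)
$E{\left(U \right)} = 10 U$ ($E{\left(U \right)} = - 5 U \left(-2\right) = 10 U$)
$\left(-35992 + E{\left(-14 \right)}\right) \left(-21714 + 46896\right) = \left(-35992 + 10 \left(-14\right)\right) \left(-21714 + 46896\right) = \left(-35992 - 140\right) 25182 = \left(-36132\right) 25182 = -909876024$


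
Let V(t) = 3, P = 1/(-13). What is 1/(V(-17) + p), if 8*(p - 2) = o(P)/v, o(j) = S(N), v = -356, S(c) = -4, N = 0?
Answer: 712/3561 ≈ 0.19994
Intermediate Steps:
P = -1/13 ≈ -0.076923
o(j) = -4
p = 1425/712 (p = 2 + (-4/(-356))/8 = 2 + (-4*(-1/356))/8 = 2 + (⅛)*(1/89) = 2 + 1/712 = 1425/712 ≈ 2.0014)
1/(V(-17) + p) = 1/(3 + 1425/712) = 1/(3561/712) = 712/3561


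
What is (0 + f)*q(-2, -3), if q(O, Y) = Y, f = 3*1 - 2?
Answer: -3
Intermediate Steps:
f = 1 (f = 3 - 2 = 1)
(0 + f)*q(-2, -3) = (0 + 1)*(-3) = 1*(-3) = -3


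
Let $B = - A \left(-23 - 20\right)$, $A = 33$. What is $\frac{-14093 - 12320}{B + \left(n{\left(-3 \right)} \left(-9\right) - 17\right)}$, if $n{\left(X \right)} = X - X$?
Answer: $- \frac{26413}{1402} \approx -18.84$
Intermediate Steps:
$n{\left(X \right)} = 0$
$B = 1419$ ($B = - 33 \left(-23 - 20\right) = - 33 \left(-43\right) = \left(-1\right) \left(-1419\right) = 1419$)
$\frac{-14093 - 12320}{B + \left(n{\left(-3 \right)} \left(-9\right) - 17\right)} = \frac{-14093 - 12320}{1419 + \left(0 \left(-9\right) - 17\right)} = - \frac{26413}{1419 + \left(0 - 17\right)} = - \frac{26413}{1419 - 17} = - \frac{26413}{1402}$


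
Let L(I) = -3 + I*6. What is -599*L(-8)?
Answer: 30549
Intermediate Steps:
L(I) = -3 + 6*I
-599*L(-8) = -599*(-3 + 6*(-8)) = -599*(-3 - 48) = -599*(-51) = 30549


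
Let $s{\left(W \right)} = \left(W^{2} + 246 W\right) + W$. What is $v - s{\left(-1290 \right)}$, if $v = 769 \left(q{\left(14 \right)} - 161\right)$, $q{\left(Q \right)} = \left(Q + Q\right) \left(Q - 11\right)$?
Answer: $-1404683$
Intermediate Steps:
$s{\left(W \right)} = W^{2} + 247 W$
$q{\left(Q \right)} = 2 Q \left(-11 + Q\right)$
$v = -59213$ ($v = 769 \left(2 \cdot 14 \left(-11 + 14\right) - 161\right) = 769 \left(2 \cdot 14 \cdot 3 - 161\right) = 769 \left(84 - 161\right) = 769 \left(-77\right) = -59213$)
$v - s{\left(-1290 \right)} = -59213 - - 1290 \left(247 - 1290\right) = -59213 - \left(-1290\right) \left(-1043\right) = -59213 - 1345470 = -1404683$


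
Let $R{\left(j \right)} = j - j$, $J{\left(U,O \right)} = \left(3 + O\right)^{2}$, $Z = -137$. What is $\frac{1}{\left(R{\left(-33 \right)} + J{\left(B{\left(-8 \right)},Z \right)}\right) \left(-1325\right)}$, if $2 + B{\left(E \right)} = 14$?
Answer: $- \frac{1}{23791700} \approx -4.2031 \cdot 10^{-8}$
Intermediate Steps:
$B{\left(E \right)} = 12$ ($B{\left(E \right)} = -2 + 14 = 12$)
$R{\left(j \right)} = 0$
$\frac{1}{\left(R{\left(-33 \right)} + J{\left(B{\left(-8 \right)},Z \right)}\right) \left(-1325\right)} = \frac{1}{\left(0 + \left(3 - 137\right)^{2}\right) \left(-1325\right)} = \frac{1}{0 + \left(-134\right)^{2}} \left(- \frac{1}{1325}\right) = \frac{1}{0 + 17956} \left(- \frac{1}{1325}\right) = \frac{1}{17956} \left(- \frac{1}{1325}\right) = - \frac{1}{23791700}$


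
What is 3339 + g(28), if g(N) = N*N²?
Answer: 25291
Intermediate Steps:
g(N) = N³
3339 + g(28) = 3339 + 28³ = 3339 + 21952 = 25291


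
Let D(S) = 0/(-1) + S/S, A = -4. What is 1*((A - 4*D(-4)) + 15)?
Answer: 7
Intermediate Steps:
D(S) = 1 (D(S) = 0*(-1) + 1 = 0 + 1 = 1)
1*((A - 4*D(-4)) + 15) = 1*((-4 - 4*1) + 15) = 1*((-4 - 4) + 15) = 1*(-8 + 15) = 1*7 = 7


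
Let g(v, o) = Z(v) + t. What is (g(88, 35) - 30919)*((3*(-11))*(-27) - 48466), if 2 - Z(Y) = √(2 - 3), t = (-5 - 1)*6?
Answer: 1472588975 + 47575*I ≈ 1.4726e+9 + 47575.0*I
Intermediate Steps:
t = -36 (t = -6*6 = -36)
Z(Y) = 2 - I (Z(Y) = 2 - √(2 - 3) = 2 - √(-1) = 2 - I)
g(v, o) = -34 - I (g(v, o) = (2 - I) - 36 = -34 - I)
(g(88, 35) - 30919)*((3*(-11))*(-27) - 48466) = ((-34 - I) - 30919)*((3*(-11))*(-27) - 48466) = (-30953 - I)*(-33*(-27) - 48466) = (-30953 - I)*(891 - 48466) = (-30953 - I)*(-47575) = 1472588975 + 47575*I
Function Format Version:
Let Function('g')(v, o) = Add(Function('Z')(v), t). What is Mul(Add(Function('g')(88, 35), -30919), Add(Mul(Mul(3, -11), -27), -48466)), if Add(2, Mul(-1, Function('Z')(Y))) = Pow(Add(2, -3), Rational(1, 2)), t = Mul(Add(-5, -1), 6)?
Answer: Add(1472588975, Mul(47575, I)) ≈ Add(1.4726e+9, Mul(47575., I))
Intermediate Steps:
t = -36 (t = Mul(-6, 6) = -36)
Function('Z')(Y) = Add(2, Mul(-1, I)) (Function('Z')(Y) = Add(2, Mul(-1, Pow(Add(2, -3), Rational(1, 2)))) = Add(2, Mul(-1, Pow(-1, Rational(1, 2)))) = Add(2, Mul(-1, I)))
Function('g')(v, o) = Add(-34, Mul(-1, I)) (Function('g')(v, o) = Add(Add(2, Mul(-1, I)), -36) = Add(-34, Mul(-1, I)))
Mul(Add(Function('g')(88, 35), -30919), Add(Mul(Mul(3, -11), -27), -48466)) = Mul(Add(Add(-34, Mul(-1, I)), -30919), Add(Mul(Mul(3, -11), -27), -48466)) = Mul(Add(-30953, Mul(-1, I)), Add(Mul(-33, -27), -48466)) = Mul(Add(-30953, Mul(-1, I)), Add(891, -48466)) = Mul(Add(-30953, Mul(-1, I)), -47575) = Add(1472588975, Mul(47575, I))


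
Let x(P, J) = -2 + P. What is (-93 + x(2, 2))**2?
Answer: 8649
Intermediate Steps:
(-93 + x(2, 2))**2 = (-93 + (-2 + 2))**2 = (-93 + 0)**2 = (-93)**2 = 8649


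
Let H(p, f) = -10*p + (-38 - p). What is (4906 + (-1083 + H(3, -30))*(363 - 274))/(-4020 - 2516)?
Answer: 12225/817 ≈ 14.963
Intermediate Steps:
H(p, f) = -38 - 11*p
(4906 + (-1083 + H(3, -30))*(363 - 274))/(-4020 - 2516) = (4906 + (-1083 + (-38 - 11*3))*(363 - 274))/(-4020 - 2516) = (4906 + (-1083 + (-38 - 33))*89)/(-6536) = (4906 + (-1083 - 71)*89)*(-1/6536) = (4906 - 1154*89)*(-1/6536) = (4906 - 102706)*(-1/6536) = -97800*(-1/6536) = 12225/817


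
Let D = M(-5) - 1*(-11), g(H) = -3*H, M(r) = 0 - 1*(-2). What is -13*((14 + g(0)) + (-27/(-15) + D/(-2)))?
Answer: -1209/10 ≈ -120.90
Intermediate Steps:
M(r) = 2 (M(r) = 0 + 2 = 2)
D = 13 (D = 2 - 1*(-11) = 2 + 11 = 13)
-13*((14 + g(0)) + (-27/(-15) + D/(-2))) = -13*((14 - 3*0) + (-27/(-15) + 13/(-2))) = -13*((14 + 0) + (-27*(-1/15) + 13*(-½))) = -13*(14 + (9/5 - 13/2)) = -13*(14 - 47/10) = -13*93/10 = -1209/10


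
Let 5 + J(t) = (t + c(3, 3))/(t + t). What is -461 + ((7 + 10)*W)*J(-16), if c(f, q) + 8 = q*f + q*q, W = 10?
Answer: -10233/8 ≈ -1279.1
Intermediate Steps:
c(f, q) = -8 + q**2 + f*q (c(f, q) = -8 + (q*f + q*q) = -8 + (f*q + q**2) = -8 + (q**2 + f*q) = -8 + q**2 + f*q)
J(t) = -5 + (10 + t)/(2*t) (J(t) = -5 + (t + (-8 + 3**2 + 3*3))/(t + t) = -5 + (t + (-8 + 9 + 9))/((2*t)) = -5 + (t + 10)*(1/(2*t)) = -5 + (10 + t)*(1/(2*t)) = -5 + (10 + t)/(2*t))
-461 + ((7 + 10)*W)*J(-16) = -461 + ((7 + 10)*10)*(-9/2 + 5/(-16)) = -461 + (17*10)*(-9/2 + 5*(-1/16)) = -461 + 170*(-9/2 - 5/16) = -461 + 170*(-77/16) = -461 - 6545/8 = -10233/8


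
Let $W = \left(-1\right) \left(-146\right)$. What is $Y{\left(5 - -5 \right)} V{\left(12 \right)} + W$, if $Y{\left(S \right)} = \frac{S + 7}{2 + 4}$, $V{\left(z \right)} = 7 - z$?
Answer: $\frac{791}{6} \approx 131.83$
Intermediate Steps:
$Y{\left(S \right)} = \frac{7}{6} + \frac{S}{6}$ ($Y{\left(S \right)} = \frac{7 + S}{6} = \left(7 + S\right) \frac{1}{6} = \frac{7}{6} + \frac{S}{6}$)
$W = 146$
$Y{\left(5 - -5 \right)} V{\left(12 \right)} + W = \left(\frac{7}{6} + \frac{5 - -5}{6}\right) \left(7 - 12\right) + 146 = \left(\frac{7}{6} + \frac{5 + 5}{6}\right) \left(7 - 12\right) + 146 = \left(\frac{7}{6} + \frac{1}{6} \cdot 10\right) \left(-5\right) + 146 = \left(\frac{7}{6} + \frac{5}{3}\right) \left(-5\right) + 146 = \frac{17}{6} \left(-5\right) + 146 = - \frac{85}{6} + 146 = \frac{791}{6}$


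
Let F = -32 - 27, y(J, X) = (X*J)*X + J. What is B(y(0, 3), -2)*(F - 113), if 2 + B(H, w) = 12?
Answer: -1720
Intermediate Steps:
y(J, X) = J + J*X**2 (y(J, X) = (J*X)*X + J = J*X**2 + J = J + J*X**2)
B(H, w) = 10 (B(H, w) = -2 + 12 = 10)
F = -59
B(y(0, 3), -2)*(F - 113) = 10*(-59 - 113) = 10*(-172) = -1720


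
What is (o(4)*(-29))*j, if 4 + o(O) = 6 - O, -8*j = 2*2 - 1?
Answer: -87/4 ≈ -21.750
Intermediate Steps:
j = -3/8 (j = -(2*2 - 1)/8 = -(4 - 1)/8 = -⅛*3 = -3/8 ≈ -0.37500)
o(O) = 2 - O (o(O) = -4 + (6 - O) = 2 - O)
(o(4)*(-29))*j = ((2 - 1*4)*(-29))*(-3/8) = ((2 - 4)*(-29))*(-3/8) = -2*(-29)*(-3/8) = 58*(-3/8) = -87/4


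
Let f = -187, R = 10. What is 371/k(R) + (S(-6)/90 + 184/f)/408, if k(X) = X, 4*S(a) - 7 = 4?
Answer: 1018945193/27466560 ≈ 37.098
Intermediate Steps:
S(a) = 11/4 (S(a) = 7/4 + (1/4)*4 = 7/4 + 1 = 11/4)
371/k(R) + (S(-6)/90 + 184/f)/408 = 371/10 + ((11/4)/90 + 184/(-187))/408 = 371*(1/10) + ((11/4)*(1/90) + 184*(-1/187))*(1/408) = 371/10 + (11/360 - 184/187)*(1/408) = 371/10 - 64183/67320*1/408 = 371/10 - 64183/27466560 = 1018945193/27466560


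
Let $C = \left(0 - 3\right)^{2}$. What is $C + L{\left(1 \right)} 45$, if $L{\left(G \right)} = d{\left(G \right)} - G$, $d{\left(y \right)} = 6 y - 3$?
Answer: $99$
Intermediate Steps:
$d{\left(y \right)} = -3 + 6 y$
$C = 9$ ($C = \left(-3\right)^{2} = 9$)
$L{\left(G \right)} = -3 + 5 G$ ($L{\left(G \right)} = \left(-3 + 6 G\right) - G = -3 + 5 G$)
$C + L{\left(1 \right)} 45 = 9 + \left(-3 + 5 \cdot 1\right) 45 = 9 + \left(-3 + 5\right) 45 = 9 + 2 \cdot 45 = 9 + 90 = 99$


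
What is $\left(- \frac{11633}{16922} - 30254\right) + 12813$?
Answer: $- \frac{295148235}{16922} \approx -17442.0$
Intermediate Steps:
$\left(- \frac{11633}{16922} - 30254\right) + 12813 = - \frac{511969821}{16922} + 12813 = - \frac{295148235}{16922}$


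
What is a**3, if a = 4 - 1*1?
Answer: 27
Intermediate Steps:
a = 3 (a = 4 - 1 = 3)
a**3 = 3**3 = 27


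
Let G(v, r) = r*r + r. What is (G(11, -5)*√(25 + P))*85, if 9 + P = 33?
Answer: 11900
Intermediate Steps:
P = 24 (P = -9 + 33 = 24)
G(v, r) = r + r² (G(v, r) = r² + r = r + r²)
(G(11, -5)*√(25 + P))*85 = ((-5*(1 - 5))*√(25 + 24))*85 = ((-5*(-4))*√49)*85 = (20*7)*85 = 140*85 = 11900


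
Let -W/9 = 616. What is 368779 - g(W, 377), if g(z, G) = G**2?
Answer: 226650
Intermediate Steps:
W = -5544 (W = -9*616 = -5544)
368779 - g(W, 377) = 368779 - 1*377**2 = 368779 - 1*142129 = 368779 - 142129 = 226650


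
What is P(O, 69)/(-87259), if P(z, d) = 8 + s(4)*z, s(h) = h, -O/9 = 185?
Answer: 6652/87259 ≈ 0.076233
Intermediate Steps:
O = -1665 (O = -9*185 = -1665)
P(z, d) = 8 + 4*z
P(O, 69)/(-87259) = (8 + 4*(-1665))/(-87259) = (8 - 6660)*(-1/87259) = -6652*(-1/87259) = 6652/87259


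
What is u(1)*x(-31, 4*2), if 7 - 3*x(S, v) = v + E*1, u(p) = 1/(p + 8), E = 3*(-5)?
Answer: 14/27 ≈ 0.51852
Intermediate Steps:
E = -15
u(p) = 1/(8 + p)
x(S, v) = 22/3 - v/3 (x(S, v) = 7/3 - (v - 15*1)/3 = 7/3 - (v - 15)/3 = 7/3 - (-15 + v)/3 = 7/3 + (5 - v/3) = 22/3 - v/3)
u(1)*x(-31, 4*2) = (22/3 - 4*2/3)/(8 + 1) = (22/3 - ⅓*8)/9 = (22/3 - 8/3)/9 = (⅑)*(14/3) = 14/27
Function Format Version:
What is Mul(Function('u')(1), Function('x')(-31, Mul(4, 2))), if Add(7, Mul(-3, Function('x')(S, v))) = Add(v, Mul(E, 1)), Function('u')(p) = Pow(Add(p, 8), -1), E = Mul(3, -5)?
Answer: Rational(14, 27) ≈ 0.51852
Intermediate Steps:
E = -15
Function('u')(p) = Pow(Add(8, p), -1)
Function('x')(S, v) = Add(Rational(22, 3), Mul(Rational(-1, 3), v)) (Function('x')(S, v) = Add(Rational(7, 3), Mul(Rational(-1, 3), Add(v, Mul(-15, 1)))) = Add(Rational(7, 3), Mul(Rational(-1, 3), Add(v, -15))) = Add(Rational(7, 3), Mul(Rational(-1, 3), Add(-15, v))) = Add(Rational(7, 3), Add(5, Mul(Rational(-1, 3), v))) = Add(Rational(22, 3), Mul(Rational(-1, 3), v)))
Mul(Function('u')(1), Function('x')(-31, Mul(4, 2))) = Mul(Pow(Add(8, 1), -1), Add(Rational(22, 3), Mul(Rational(-1, 3), Mul(4, 2)))) = Mul(Pow(9, -1), Add(Rational(22, 3), Mul(Rational(-1, 3), 8))) = Mul(Rational(1, 9), Add(Rational(22, 3), Rational(-8, 3))) = Mul(Rational(1, 9), Rational(14, 3)) = Rational(14, 27)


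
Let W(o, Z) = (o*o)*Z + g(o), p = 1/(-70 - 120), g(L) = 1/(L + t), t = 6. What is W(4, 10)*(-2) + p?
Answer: -60839/190 ≈ -320.21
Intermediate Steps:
g(L) = 1/(6 + L) (g(L) = 1/(L + 6) = 1/(6 + L))
p = -1/190 (p = 1/(-190) = -1/190 ≈ -0.0052632)
W(o, Z) = 1/(6 + o) + Z*o² (W(o, Z) = (o*o)*Z + 1/(6 + o) = o²*Z + 1/(6 + o) = Z*o² + 1/(6 + o) = 1/(6 + o) + Z*o²)
W(4, 10)*(-2) + p = ((1 + 10*4²*(6 + 4))/(6 + 4))*(-2) - 1/190 = ((1 + 10*16*10)/10)*(-2) - 1/190 = ((1 + 1600)/10)*(-2) - 1/190 = ((⅒)*1601)*(-2) - 1/190 = (1601/10)*(-2) - 1/190 = -1601/5 - 1/190 = -60839/190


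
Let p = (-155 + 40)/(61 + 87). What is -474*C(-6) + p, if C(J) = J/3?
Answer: 140189/148 ≈ 947.22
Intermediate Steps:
C(J) = J/3 (C(J) = J*(1/3) = J/3)
p = -115/148 ≈ -0.77703
-474*C(-6) + p = -158*(-6) - 115/148 = -474*(-2) - 115/148 = 948 - 115/148 = 140189/148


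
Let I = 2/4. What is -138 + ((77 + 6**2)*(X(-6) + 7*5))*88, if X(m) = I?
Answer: 352874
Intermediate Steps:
I = 1/2 (I = 2*(1/4) = 1/2 ≈ 0.50000)
X(m) = 1/2
-138 + ((77 + 6**2)*(X(-6) + 7*5))*88 = -138 + ((77 + 6**2)*(1/2 + 7*5))*88 = -138 + ((77 + 36)*(1/2 + 35))*88 = -138 + (113*(71/2))*88 = -138 + (8023/2)*88 = -138 + 353012 = 352874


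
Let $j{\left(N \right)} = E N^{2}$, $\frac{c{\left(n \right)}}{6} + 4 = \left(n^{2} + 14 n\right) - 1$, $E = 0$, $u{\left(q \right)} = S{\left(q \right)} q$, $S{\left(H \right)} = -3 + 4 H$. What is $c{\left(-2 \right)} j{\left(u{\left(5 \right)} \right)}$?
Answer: $0$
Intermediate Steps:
$u{\left(q \right)} = q \left(-3 + 4 q\right)$ ($u{\left(q \right)} = \left(-3 + 4 q\right) q = q \left(-3 + 4 q\right)$)
$c{\left(n \right)} = -30 + 6 n^{2} + 84 n$ ($c{\left(n \right)} = -24 + 6 \left(\left(n^{2} + 14 n\right) - 1\right) = -24 + 6 \left(-1 + n^{2} + 14 n\right) = -24 + \left(-6 + 6 n^{2} + 84 n\right) = -30 + 6 n^{2} + 84 n$)
$j{\left(N \right)} = 0$ ($j{\left(N \right)} = 0 N^{2} = 0$)
$c{\left(-2 \right)} j{\left(u{\left(5 \right)} \right)} = \left(-30 + 6 \left(-2\right)^{2} + 84 \left(-2\right)\right) 0 = \left(-30 + 6 \cdot 4 - 168\right) 0 = \left(-30 + 24 - 168\right) 0 = \left(-174\right) 0 = 0$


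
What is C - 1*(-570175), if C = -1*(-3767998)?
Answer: 4338173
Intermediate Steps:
C = 3767998
C - 1*(-570175) = 3767998 - 1*(-570175) = 3767998 + 570175 = 4338173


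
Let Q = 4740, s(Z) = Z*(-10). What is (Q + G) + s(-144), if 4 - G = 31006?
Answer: -24822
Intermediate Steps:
s(Z) = -10*Z
G = -31002 (G = 4 - 1*31006 = 4 - 31006 = -31002)
(Q + G) + s(-144) = (4740 - 31002) - 10*(-144) = -26262 + 1440 = -24822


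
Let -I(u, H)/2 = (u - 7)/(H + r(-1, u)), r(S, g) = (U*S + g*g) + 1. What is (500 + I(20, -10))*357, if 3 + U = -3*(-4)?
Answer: 34088859/191 ≈ 1.7848e+5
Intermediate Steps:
U = 9 (U = -3 - 3*(-4) = -3 + 12 = 9)
r(S, g) = 1 + g² + 9*S (r(S, g) = (9*S + g*g) + 1 = (9*S + g²) + 1 = (g² + 9*S) + 1 = 1 + g² + 9*S)
I(u, H) = -2*(-7 + u)/(-8 + H + u²) (I(u, H) = -2*(u - 7)/(H + (1 + u² + 9*(-1))) = -2*(-7 + u)/(H + (1 + u² - 9)) = -2*(-7 + u)/(H + (-8 + u²)) = -2*(-7 + u)/(-8 + H + u²))
(500 + I(20, -10))*357 = (500 + 2*(7 - 1*20)/(-8 - 10 + 20²))*357 = (500 + 2*(7 - 20)/(-8 - 10 + 400))*357 = (500 + 2*(-13)/382)*357 = (500 + 2*(1/382)*(-13))*357 = (500 - 13/191)*357 = (95487/191)*357 = 34088859/191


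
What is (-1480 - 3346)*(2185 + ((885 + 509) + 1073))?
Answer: -22450552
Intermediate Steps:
(-1480 - 3346)*(2185 + ((885 + 509) + 1073)) = -4826*(2185 + (1394 + 1073)) = -4826*(2185 + 2467) = -4826*4652 = -22450552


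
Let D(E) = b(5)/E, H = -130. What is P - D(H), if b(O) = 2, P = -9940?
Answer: -646099/65 ≈ -9940.0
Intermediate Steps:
D(E) = 2/E
P - D(H) = -9940 - 2/(-130) = -9940 - 2*(-1)/130 = -9940 - 1*(-1/65) = -9940 + 1/65 = -646099/65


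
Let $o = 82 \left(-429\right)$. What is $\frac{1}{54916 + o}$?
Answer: $\frac{1}{19738} \approx 5.0664 \cdot 10^{-5}$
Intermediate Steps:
$o = -35178$
$\frac{1}{54916 + o} = \frac{1}{54916 - 35178} = \frac{1}{19738}$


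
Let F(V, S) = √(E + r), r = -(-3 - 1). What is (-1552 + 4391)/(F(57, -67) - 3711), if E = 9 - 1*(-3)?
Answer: -2839/3707 ≈ -0.76585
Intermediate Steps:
E = 12 (E = 9 + 3 = 12)
r = 4 (r = -1*(-4) = 4)
F(V, S) = 4 (F(V, S) = √(12 + 4) = √16 = 4)
(-1552 + 4391)/(F(57, -67) - 3711) = (-1552 + 4391)/(4 - 3711) = 2839/(-3707) = 2839*(-1/3707) = -2839/3707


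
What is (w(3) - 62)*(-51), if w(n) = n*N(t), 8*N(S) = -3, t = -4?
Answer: 25755/8 ≈ 3219.4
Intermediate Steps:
N(S) = -3/8 (N(S) = (1/8)*(-3) = -3/8)
w(n) = -3*n/8 (w(n) = n*(-3/8) = -3*n/8)
(w(3) - 62)*(-51) = (-3/8*3 - 62)*(-51) = (-9/8 - 62)*(-51) = -505/8*(-51) = 25755/8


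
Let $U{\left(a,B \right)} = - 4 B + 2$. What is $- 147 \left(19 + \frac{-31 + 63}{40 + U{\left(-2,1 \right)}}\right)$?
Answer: $- \frac{55419}{19} \approx -2916.8$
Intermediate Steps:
$U{\left(a,B \right)} = 2 - 4 B$
$- 147 \left(19 + \frac{-31 + 63}{40 + U{\left(-2,1 \right)}}\right) = - 147 \left(19 + \frac{-31 + 63}{40 + \left(2 - 4\right)}\right) = - 147 \left(19 + \frac{32}{40 + \left(2 - 4\right)}\right) = - 147 \left(19 + \frac{32}{40 - 2}\right) = - 147 \left(19 + \frac{32}{38}\right) = - 147 \left(19 + 32 \cdot \frac{1}{38}\right) = - 147 \left(19 + \frac{16}{19}\right) = \left(-147\right) \frac{377}{19} = - \frac{55419}{19}$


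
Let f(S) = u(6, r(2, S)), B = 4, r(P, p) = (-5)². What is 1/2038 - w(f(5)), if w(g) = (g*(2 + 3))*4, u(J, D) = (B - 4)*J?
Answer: 1/2038 ≈ 0.00049068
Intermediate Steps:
r(P, p) = 25
u(J, D) = 0 (u(J, D) = (4 - 4)*J = 0*J = 0)
f(S) = 0
w(g) = 20*g (w(g) = (g*5)*4 = (5*g)*4 = 20*g)
1/2038 - w(f(5)) = 1/2038 - 20*0 = 1/2038 - 1*0 = 1/2038 + 0 = 1/2038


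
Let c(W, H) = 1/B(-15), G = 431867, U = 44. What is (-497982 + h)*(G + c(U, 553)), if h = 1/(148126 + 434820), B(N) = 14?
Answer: -1755173685344146969/8161244 ≈ -2.1506e+11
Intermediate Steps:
h = 1/582946 ≈ 1.7154e-6
c(W, H) = 1/14
(-497982 + h)*(G + c(U, 553)) = (-497982 + 1/582946)*(431867 + 1/14) = -290296614971/582946*6046139/14 = -1755173685344146969/8161244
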